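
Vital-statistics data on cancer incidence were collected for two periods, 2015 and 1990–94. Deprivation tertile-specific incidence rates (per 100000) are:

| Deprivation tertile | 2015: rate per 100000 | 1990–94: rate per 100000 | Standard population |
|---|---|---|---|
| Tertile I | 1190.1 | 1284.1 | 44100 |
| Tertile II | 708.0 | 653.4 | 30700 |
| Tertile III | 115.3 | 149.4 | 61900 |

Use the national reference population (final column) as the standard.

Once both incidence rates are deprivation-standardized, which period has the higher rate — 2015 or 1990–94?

1990–94

Standard total = 136700; weights = 0.3226, 0.2246, 0.4528.
2015: 0.3226×1190.1 + 0.2246×708.0 + 0.4528×115.3 = 595.1432 per 100000.
1990–94: 0.3226×1284.1 + 0.2246×653.4 + 0.4528×149.4 = 628.6470 per 100000.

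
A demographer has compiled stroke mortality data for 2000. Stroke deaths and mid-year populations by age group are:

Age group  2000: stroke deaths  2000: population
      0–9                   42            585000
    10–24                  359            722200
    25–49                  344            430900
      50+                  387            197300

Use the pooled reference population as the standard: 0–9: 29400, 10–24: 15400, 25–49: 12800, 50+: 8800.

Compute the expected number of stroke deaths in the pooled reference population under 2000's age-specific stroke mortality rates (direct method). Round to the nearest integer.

Age-specific rates per 100000 for 2000: 7.18, 49.71, 79.83, 196.15.
Expected stroke deaths = Σ (standard pop × age-specific rate ÷ 100000)
= 29400×7.18/100000 + 15400×49.71/100000 + 12800×79.83/100000 + 8800×196.15/100000
= 2.11 + 7.66 + 10.22 + 17.26 = 37.25.

37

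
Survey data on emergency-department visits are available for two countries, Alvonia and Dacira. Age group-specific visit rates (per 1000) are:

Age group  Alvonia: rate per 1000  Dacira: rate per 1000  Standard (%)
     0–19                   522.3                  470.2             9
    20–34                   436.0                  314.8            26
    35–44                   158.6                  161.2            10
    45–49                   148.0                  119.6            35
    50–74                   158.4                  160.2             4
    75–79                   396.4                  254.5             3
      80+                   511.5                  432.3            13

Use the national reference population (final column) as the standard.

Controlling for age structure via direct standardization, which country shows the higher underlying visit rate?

Alvonia

Standard weights: 0.09, 0.26, 0.10, 0.35, 0.04, 0.03, 0.13.
Alvonia: 0.0900×522.3 + 0.2600×436.0 + 0.1000×158.6 + 0.3500×148.0 + 0.0400×158.4 + 0.0300×396.4 + 0.1300×511.5 = 312.7500 per 1000.
Dacira: 0.0900×470.2 + 0.2600×314.8 + 0.1000×161.2 + 0.3500×119.6 + 0.0400×160.2 + 0.0300×254.5 + 0.1300×432.3 = 252.3880 per 1000.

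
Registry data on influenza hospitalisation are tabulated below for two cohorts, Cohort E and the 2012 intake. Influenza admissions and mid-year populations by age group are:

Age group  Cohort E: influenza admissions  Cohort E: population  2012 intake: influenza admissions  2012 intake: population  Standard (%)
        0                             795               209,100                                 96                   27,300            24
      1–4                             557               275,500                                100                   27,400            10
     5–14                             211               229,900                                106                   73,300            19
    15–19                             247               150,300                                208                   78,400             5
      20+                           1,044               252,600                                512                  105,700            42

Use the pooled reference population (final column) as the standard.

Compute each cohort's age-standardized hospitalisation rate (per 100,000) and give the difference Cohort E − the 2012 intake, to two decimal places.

Age-specific rates per 100,000 for Cohort E: 380.20, 202.18, 91.78, 164.34, 413.30.
For the 2012 intake: 351.65, 364.96, 144.61, 265.31, 484.39.
Standard weights: 0.24, 0.10, 0.19, 0.05, 0.42.
Cohort E: 0.2400×380.20 + 0.1000×202.18 + 0.1900×91.78 + 0.0500×164.34 + 0.4200×413.30 = 310.7076 per 100,000.
The 2012 intake: 0.2400×351.65 + 0.1000×364.96 + 0.1900×144.61 + 0.0500×265.31 + 0.4200×484.39 = 365.0771 per 100,000.
Difference = 310.7076 − 365.0771 = -54.3695.

-54.37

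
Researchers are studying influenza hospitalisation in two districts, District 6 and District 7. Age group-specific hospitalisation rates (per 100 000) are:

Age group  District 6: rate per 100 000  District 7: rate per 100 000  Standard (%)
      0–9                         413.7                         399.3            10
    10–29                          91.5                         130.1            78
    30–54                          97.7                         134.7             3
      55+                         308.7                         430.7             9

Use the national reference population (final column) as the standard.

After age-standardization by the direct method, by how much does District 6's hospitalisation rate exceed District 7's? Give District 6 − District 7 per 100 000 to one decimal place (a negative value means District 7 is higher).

Standard weights: 0.10, 0.78, 0.03, 0.09.
District 6: 0.1000×413.7 + 0.7800×91.5 + 0.0300×97.7 + 0.0900×308.7 = 143.4540 per 100 000.
District 7: 0.1000×399.3 + 0.7800×130.1 + 0.0300×134.7 + 0.0900×430.7 = 184.2120 per 100 000.
Difference = 143.4540 − 184.2120 = -40.7580.

-40.8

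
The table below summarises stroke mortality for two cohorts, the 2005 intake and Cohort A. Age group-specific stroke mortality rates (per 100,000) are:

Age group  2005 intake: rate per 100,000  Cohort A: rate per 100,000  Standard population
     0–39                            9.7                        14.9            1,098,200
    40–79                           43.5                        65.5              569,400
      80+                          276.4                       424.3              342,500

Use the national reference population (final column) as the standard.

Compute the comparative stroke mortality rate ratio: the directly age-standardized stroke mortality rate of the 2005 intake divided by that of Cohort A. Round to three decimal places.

Standard total = 2,010,100; weights = 0.5463, 0.2833, 0.1704.
The 2005 intake: 0.5463×9.7 + 0.2833×43.5 + 0.1704×276.4 = 64.7174 per 100,000.
Cohort A: 0.5463×14.9 + 0.2833×65.5 + 0.1704×424.3 = 98.9909 per 100,000.
Ratio = 64.7174 ÷ 98.9909 = 0.65377.

0.654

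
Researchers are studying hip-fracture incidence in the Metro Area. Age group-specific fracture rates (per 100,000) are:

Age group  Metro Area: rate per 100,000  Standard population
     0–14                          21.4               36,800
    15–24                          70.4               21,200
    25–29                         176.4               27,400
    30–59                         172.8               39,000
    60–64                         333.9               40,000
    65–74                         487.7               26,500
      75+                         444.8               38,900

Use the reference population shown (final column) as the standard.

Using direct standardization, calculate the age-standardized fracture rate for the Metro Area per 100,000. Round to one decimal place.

249.9

Standard total = 229,800; weights = 0.1601, 0.0923, 0.1192, 0.1697, 0.1741, 0.1153, 0.1693.
Standardized rate: 0.1601×21.4 + 0.0923×70.4 + 0.1192×176.4 + 0.1697×172.8 + 0.1741×333.9 + 0.1153×487.7 + 0.1693×444.8 = 249.9362 per 100,000.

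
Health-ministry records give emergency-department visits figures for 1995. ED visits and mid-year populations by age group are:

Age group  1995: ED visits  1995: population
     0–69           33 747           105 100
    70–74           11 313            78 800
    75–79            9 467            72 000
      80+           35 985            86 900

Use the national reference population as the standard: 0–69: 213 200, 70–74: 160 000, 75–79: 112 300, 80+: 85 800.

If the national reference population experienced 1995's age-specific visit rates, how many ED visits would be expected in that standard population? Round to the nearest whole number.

141723

Age-specific rates per 1 000 for 1995: 321.094, 143.566, 131.486, 414.097.
Expected ED visits = Σ (standard pop × age-specific rate ÷ 1 000)
= 213 200×321.094/1 000 + 160 000×143.566/1 000 + 112 300×131.486/1 000 + 85 800×414.097/1 000
= 68457.28 + 22970.56 + 14765.89 + 35529.49 = 141723.22.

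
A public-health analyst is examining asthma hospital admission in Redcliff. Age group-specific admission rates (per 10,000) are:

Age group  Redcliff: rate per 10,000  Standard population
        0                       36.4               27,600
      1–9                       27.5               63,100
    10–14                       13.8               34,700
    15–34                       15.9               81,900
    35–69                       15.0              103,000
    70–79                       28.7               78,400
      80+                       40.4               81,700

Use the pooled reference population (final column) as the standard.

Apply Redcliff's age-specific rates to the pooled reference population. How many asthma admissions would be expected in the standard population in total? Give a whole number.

1162

Expected asthma admissions = Σ (standard pop × age-specific rate ÷ 10,000)
= 27,600×36.4/10,000 + 63,100×27.5/10,000 + 34,700×13.8/10,000 + 81,900×15.9/10,000 + 103,000×15.0/10,000 + 78,400×28.7/10,000 + 81,700×40.4/10,000
= 100.46 + 173.53 + 47.89 + 130.22 + 154.50 + 225.01 + 330.07 = 1161.67.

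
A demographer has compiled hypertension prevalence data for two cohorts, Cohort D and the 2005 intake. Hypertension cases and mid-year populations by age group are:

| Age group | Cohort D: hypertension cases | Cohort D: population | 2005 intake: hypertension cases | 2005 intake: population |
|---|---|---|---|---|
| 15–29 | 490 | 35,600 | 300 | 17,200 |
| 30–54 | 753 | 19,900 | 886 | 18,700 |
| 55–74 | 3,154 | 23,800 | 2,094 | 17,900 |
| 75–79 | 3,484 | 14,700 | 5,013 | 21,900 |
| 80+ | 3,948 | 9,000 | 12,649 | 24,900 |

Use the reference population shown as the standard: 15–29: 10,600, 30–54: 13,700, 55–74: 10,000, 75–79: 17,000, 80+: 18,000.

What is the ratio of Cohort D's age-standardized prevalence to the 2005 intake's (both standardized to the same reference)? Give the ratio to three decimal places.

Age-specific rates per 1,000 for Cohort D: 13.764, 37.839, 132.521, 237.007, 438.667.
For the 2005 intake: 17.442, 47.380, 116.983, 228.904, 507.992.
Standard total = 69,300; weights = 0.1530, 0.1977, 0.1443, 0.2453, 0.2597.
Cohort D: 0.1530×13.764 + 0.1977×37.839 + 0.1443×132.521 + 0.2453×237.007 + 0.2597×438.667 = 200.7882 per 1,000.
The 2005 intake: 0.1530×17.442 + 0.1977×47.380 + 0.1443×116.983 + 0.2453×228.904 + 0.2597×507.992 = 217.0136 per 1,000.
Ratio = 200.7882 ÷ 217.0136 = 0.92523.

0.925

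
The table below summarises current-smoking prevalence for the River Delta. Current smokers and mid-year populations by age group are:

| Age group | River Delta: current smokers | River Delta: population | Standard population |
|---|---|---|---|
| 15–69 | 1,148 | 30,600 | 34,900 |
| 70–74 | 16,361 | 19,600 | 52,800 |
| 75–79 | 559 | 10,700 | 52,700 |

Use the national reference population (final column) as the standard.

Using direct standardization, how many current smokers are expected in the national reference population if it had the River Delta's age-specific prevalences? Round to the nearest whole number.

Age-specific rates per 1,000 for the River Delta: 37.516, 834.745, 52.243.
Expected current smokers = Σ (standard pop × age-specific rate ÷ 1,000)
= 34,900×37.516/1,000 + 52,800×834.745/1,000 + 52,700×52.243/1,000
= 1309.32 + 44074.53 + 2753.21 = 48137.06.

48137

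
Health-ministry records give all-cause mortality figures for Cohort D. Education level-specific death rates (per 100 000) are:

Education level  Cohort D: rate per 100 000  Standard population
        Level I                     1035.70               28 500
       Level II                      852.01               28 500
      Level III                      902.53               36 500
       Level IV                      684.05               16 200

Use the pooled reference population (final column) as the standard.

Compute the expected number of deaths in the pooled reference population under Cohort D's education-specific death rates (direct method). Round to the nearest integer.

Expected deaths = Σ (standard pop × education-specific rate ÷ 100 000)
= 28 500×1035.70/100 000 + 28 500×852.01/100 000 + 36 500×902.53/100 000 + 16 200×684.05/100 000
= 295.17 + 242.82 + 329.42 + 110.82 = 978.24.

978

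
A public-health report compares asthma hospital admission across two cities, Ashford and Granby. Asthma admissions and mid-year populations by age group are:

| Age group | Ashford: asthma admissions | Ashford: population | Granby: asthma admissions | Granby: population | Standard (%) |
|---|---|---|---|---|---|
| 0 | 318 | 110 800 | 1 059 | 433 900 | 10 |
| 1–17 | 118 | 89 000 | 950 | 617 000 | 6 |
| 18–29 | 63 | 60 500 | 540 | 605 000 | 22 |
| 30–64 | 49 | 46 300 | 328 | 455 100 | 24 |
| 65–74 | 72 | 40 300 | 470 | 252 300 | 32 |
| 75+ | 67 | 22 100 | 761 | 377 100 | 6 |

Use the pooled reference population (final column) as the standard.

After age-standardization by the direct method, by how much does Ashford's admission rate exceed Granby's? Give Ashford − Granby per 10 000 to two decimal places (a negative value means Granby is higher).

1.80

Age-specific rates per 10 000 for Ashford: 28.70, 13.26, 10.41, 10.58, 17.87, 30.32.
For Granby: 24.41, 15.40, 8.93, 7.21, 18.63, 20.18.
Standard weights: 0.10, 0.06, 0.22, 0.24, 0.32, 0.06.
Ashford: 0.1000×28.70 + 0.0600×13.26 + 0.2200×10.41 + 0.2400×10.58 + 0.3200×17.87 + 0.0600×30.32 = 16.0325 per 10 000.
Granby: 0.1000×24.41 + 0.0600×15.40 + 0.2200×8.93 + 0.2400×7.21 + 0.3200×18.63 + 0.0600×20.18 = 14.2298 per 10 000.
Difference = 16.0325 − 14.2298 = 1.8027.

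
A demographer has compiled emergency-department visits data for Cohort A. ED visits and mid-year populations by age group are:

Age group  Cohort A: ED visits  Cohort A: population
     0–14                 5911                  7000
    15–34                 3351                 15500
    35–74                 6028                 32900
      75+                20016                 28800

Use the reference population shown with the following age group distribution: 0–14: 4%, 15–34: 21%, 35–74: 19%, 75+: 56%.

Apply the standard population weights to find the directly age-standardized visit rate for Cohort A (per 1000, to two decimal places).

Age-specific rates per 1000 for Cohort A: 844.429, 216.194, 183.222, 695.000.
Standard weights: 0.04, 0.21, 0.19, 0.56.
Standardized rate: 0.0400×844.429 + 0.2100×216.194 + 0.1900×183.222 + 0.5600×695.000 = 503.1899 per 1000.

503.19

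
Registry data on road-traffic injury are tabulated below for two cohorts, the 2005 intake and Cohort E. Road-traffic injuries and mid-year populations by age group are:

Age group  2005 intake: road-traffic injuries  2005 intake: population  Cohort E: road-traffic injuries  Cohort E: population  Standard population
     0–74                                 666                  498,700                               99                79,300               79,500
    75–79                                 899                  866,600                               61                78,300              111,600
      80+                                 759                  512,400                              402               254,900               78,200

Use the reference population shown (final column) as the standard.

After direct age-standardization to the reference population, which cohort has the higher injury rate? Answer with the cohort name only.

Age-specific rates per 100,000 for the 2005 intake: 133.55, 103.74, 148.13.
For Cohort E: 124.84, 77.91, 157.71.
Standard total = 269,300; weights = 0.2952, 0.4144, 0.2904.
The 2005 intake: 0.2952×133.55 + 0.4144×103.74 + 0.2904×148.13 = 125.4279 per 100,000.
Cohort E: 0.2952×124.84 + 0.4144×77.91 + 0.2904×157.71 = 114.9352 per 100,000.
The crude rates (123.77 vs 136.24) would put Cohort E higher, but that reflects its age composition; once standardized to a common age structure, the 2005 intake has the higher underlying rate.

2005 intake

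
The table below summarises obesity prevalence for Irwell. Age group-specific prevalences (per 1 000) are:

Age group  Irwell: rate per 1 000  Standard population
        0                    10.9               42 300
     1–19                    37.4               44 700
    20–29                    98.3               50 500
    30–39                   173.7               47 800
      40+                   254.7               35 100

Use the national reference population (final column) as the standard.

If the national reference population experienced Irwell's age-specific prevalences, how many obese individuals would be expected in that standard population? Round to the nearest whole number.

Expected obese individuals = Σ (standard pop × age-specific rate ÷ 1 000)
= 42 300×10.9/1 000 + 44 700×37.4/1 000 + 50 500×98.3/1 000 + 47 800×173.7/1 000 + 35 100×254.7/1 000
= 461.07 + 1671.78 + 4964.15 + 8302.86 + 8939.97 = 24339.83.

24340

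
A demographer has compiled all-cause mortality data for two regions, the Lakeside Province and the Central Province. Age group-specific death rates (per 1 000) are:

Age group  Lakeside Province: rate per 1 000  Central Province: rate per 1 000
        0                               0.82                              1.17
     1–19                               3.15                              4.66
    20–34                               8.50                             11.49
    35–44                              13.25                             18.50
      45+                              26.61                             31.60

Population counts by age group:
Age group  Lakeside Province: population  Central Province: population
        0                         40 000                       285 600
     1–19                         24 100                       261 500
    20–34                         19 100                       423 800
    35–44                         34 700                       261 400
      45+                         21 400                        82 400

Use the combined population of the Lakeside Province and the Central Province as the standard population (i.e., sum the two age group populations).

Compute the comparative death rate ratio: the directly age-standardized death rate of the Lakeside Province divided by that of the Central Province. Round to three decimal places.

0.747

Combined standard total = 1 454 000; weights = 0.2239, 0.1964, 0.3046, 0.2036, 0.0714.
The Lakeside Province: 0.2239×0.82 + 0.1964×3.15 + 0.3046×8.50 + 0.2036×13.25 + 0.0714×26.61 = 7.9895 per 1 000.
The Central Province: 0.2239×1.17 + 0.1964×4.66 + 0.3046×11.49 + 0.2036×18.50 + 0.0714×31.60 = 10.7006 per 1 000.
Ratio = 7.9895 ÷ 10.7006 = 0.74664.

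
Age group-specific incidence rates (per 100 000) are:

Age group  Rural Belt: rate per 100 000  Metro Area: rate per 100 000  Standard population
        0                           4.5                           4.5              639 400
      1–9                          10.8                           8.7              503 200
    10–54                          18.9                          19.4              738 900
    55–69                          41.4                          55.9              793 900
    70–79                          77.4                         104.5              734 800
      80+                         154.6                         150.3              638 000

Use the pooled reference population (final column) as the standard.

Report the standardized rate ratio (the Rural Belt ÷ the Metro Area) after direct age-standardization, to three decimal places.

Standard total = 4 048 200; weights = 0.1579, 0.1243, 0.1825, 0.1961, 0.1815, 0.1576.
The Rural Belt: 0.1579×4.5 + 0.1243×10.8 + 0.1825×18.9 + 0.1961×41.4 + 0.1815×77.4 + 0.1576×154.6 = 52.0362 per 100 000.
The Metro Area: 0.1579×4.5 + 0.1243×8.7 + 0.1825×19.4 + 0.1961×55.9 + 0.1815×104.5 + 0.1576×150.3 = 58.9513 per 100 000.
Ratio = 52.0362 ÷ 58.9513 = 0.88270.

0.883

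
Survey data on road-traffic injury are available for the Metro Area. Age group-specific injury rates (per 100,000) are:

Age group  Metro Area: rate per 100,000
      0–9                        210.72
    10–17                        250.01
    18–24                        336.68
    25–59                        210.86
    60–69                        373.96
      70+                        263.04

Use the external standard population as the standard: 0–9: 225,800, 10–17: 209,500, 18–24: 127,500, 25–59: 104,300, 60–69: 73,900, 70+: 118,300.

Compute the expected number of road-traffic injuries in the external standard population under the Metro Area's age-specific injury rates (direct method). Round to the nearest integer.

Expected road-traffic injuries = Σ (standard pop × age-specific rate ÷ 100,000)
= 225,800×210.72/100,000 + 209,500×250.01/100,000 + 127,500×336.68/100,000 + 104,300×210.86/100,000 + 73,900×373.96/100,000 + 118,300×263.04/100,000
= 475.81 + 523.77 + 429.27 + 219.93 + 276.36 + 311.18 = 2236.30.

2236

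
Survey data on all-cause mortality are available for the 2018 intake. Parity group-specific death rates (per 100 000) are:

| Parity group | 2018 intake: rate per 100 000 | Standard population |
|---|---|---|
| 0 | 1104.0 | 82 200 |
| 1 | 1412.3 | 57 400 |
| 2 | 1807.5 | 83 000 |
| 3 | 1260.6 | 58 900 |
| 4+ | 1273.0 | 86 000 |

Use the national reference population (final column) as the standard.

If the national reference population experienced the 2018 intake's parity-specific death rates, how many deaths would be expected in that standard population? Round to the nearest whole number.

Expected deaths = Σ (standard pop × parity-specific rate ÷ 100 000)
= 82 200×1104.0/100 000 + 57 400×1412.3/100 000 + 83 000×1807.5/100 000 + 58 900×1260.6/100 000 + 86 000×1273.0/100 000
= 907.49 + 810.66 + 1500.22 + 742.49 + 1094.78 = 5055.65.

5056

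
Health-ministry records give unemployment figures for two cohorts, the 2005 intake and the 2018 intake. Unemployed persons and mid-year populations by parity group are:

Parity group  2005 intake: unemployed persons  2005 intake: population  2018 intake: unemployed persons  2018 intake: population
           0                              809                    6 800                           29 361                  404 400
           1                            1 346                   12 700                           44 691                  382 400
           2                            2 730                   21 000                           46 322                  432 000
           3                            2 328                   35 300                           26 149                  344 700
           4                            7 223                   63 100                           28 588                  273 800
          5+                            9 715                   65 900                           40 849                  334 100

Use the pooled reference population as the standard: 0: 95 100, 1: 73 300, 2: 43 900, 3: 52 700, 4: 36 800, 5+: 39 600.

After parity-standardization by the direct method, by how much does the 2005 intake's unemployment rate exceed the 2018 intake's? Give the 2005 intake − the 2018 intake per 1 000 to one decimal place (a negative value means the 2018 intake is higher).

Parity-specific rates per 1 000 for the 2005 intake: 118.971, 105.984, 130.000, 65.949, 114.469, 147.420.
For the 2018 intake: 72.604, 116.870, 107.227, 75.860, 104.412, 122.266.
Standard total = 341 400; weights = 0.2786, 0.2147, 0.1286, 0.1544, 0.1078, 0.1160.
The 2005 intake: 0.2786×118.971 + 0.2147×105.984 + 0.1286×130.000 + 0.1544×65.949 + 0.1078×114.469 + 0.1160×147.420 = 112.2307 per 1 000.
The 2018 intake: 0.2786×72.604 + 0.2147×116.870 + 0.1286×107.227 + 0.1544×75.860 + 0.1078×104.412 + 0.1160×122.266 = 96.2518 per 1 000.
Difference = 112.2307 − 96.2518 = 15.9789.

16.0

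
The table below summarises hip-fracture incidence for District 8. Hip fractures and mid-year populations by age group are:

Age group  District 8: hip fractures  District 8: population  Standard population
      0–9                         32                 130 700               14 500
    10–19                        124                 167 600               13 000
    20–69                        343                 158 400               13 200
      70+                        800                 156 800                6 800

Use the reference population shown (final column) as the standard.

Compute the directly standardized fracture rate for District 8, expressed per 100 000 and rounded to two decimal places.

Age-specific rates per 100 000 for District 8: 24.48, 73.99, 216.54, 510.20.
Standard total = 47 500; weights = 0.3053, 0.2737, 0.2779, 0.1432.
Standardized rate: 0.3053×24.48 + 0.2737×73.99 + 0.2779×216.54 + 0.1432×510.20 = 160.9378 per 100 000.

160.94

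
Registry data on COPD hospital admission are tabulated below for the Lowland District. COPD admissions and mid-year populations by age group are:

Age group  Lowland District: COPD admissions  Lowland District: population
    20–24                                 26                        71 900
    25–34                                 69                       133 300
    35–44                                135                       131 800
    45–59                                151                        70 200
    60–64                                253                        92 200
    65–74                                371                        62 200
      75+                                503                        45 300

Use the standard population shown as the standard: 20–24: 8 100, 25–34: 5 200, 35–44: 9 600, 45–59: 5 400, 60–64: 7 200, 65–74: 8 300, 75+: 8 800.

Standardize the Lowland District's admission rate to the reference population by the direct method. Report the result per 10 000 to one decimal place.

Age-specific rates per 10 000 for the Lowland District: 3.62, 5.18, 10.24, 21.51, 27.44, 59.65, 111.04.
Standard total = 52 600; weights = 0.1540, 0.0989, 0.1825, 0.1027, 0.1369, 0.1578, 0.1673.
Standardized rate: 0.1540×3.62 + 0.0989×5.18 + 0.1825×10.24 + 0.1027×21.51 + 0.1369×27.44 + 0.1578×59.65 + 0.1673×111.04 = 36.8908 per 10 000.

36.9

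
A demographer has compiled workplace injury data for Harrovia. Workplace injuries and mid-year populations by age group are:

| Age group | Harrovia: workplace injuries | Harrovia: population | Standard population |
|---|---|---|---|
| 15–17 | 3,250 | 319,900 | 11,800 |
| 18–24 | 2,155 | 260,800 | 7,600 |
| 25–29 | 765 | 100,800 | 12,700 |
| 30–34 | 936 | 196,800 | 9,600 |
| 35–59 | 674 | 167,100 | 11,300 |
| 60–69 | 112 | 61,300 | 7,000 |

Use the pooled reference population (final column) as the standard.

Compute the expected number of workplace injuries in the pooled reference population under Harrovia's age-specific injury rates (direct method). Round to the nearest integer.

Age-specific rates per 10,000 for Harrovia: 101.59, 82.63, 75.89, 47.56, 40.34, 18.27.
Expected workplace injuries = Σ (standard pop × age-specific rate ÷ 10,000)
= 11,800×101.59/10,000 + 7,600×82.63/10,000 + 12,700×75.89/10,000 + 9,600×47.56/10,000 + 11,300×40.34/10,000 + 7,000×18.27/10,000
= 119.88 + 62.80 + 96.38 + 45.66 + 45.58 + 12.79 = 383.09.

383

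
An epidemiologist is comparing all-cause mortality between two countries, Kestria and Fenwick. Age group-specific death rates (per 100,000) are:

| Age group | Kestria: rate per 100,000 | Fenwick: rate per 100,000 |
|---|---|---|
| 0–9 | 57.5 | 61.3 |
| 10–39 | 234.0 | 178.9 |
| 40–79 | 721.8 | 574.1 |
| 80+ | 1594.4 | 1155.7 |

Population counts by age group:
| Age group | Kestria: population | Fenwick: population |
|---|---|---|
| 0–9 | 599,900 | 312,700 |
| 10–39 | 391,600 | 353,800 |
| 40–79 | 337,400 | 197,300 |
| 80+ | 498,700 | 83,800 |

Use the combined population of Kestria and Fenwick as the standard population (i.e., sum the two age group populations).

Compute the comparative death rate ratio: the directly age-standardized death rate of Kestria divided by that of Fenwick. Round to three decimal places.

Combined standard total = 2,775,200; weights = 0.3288, 0.2686, 0.1927, 0.2099.
Kestria: 0.3288×57.5 + 0.2686×234.0 + 0.1927×721.8 + 0.2099×1594.4 = 555.4852 per 100,000.
Fenwick: 0.3288×61.3 + 0.2686×178.9 + 0.1927×574.1 + 0.2099×1155.7 = 421.3970 per 100,000.
Ratio = 555.4852 ÷ 421.3970 = 1.31820.

1.318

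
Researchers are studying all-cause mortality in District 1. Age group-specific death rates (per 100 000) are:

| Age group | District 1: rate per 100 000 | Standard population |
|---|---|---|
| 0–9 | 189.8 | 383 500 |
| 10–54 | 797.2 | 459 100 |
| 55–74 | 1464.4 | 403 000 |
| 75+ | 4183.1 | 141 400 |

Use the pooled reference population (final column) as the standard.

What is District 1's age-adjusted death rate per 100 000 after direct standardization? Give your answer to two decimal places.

1168.30

Standard total = 1 387 000; weights = 0.2765, 0.3310, 0.2906, 0.1019.
Standardized rate: 0.2765×189.8 + 0.3310×797.2 + 0.2906×1464.4 + 0.1019×4183.1 = 1168.2959 per 100 000.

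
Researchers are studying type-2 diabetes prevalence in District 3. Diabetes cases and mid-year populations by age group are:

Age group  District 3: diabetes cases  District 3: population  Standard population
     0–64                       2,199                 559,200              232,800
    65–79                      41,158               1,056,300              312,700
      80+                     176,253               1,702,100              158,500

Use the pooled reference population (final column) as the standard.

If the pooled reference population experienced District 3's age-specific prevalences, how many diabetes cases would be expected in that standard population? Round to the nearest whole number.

Age-specific rates per 1,000 for District 3: 3.932, 38.964, 103.550.
Expected diabetes cases = Σ (standard pop × age-specific rate ÷ 1,000)
= 232,800×3.932/1,000 + 312,700×38.964/1,000 + 158,500×103.550/1,000
= 915.46 + 12184.14 + 16412.73 = 29512.33.

29512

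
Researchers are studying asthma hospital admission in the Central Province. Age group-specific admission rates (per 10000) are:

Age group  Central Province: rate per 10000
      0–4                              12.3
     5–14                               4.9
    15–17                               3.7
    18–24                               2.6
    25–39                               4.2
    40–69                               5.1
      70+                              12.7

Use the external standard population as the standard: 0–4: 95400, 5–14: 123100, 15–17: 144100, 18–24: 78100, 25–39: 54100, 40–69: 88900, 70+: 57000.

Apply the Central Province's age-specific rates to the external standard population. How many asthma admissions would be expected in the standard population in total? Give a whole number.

Expected asthma admissions = Σ (standard pop × age-specific rate ÷ 10000)
= 95400×12.3/10000 + 123100×4.9/10000 + 144100×3.7/10000 + 78100×2.6/10000 + 54100×4.2/10000 + 88900×5.1/10000 + 57000×12.7/10000
= 117.34 + 60.32 + 53.32 + 20.31 + 22.72 + 45.34 + 72.39 = 391.74.

392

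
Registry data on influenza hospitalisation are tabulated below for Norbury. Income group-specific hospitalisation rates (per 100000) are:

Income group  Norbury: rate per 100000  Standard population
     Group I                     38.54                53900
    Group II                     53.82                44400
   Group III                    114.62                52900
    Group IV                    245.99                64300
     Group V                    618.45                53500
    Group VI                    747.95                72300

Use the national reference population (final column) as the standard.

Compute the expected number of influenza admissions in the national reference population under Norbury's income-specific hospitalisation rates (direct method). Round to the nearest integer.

Expected influenza admissions = Σ (standard pop × income-specific rate ÷ 100000)
= 53900×38.54/100000 + 44400×53.82/100000 + 52900×114.62/100000 + 64300×245.99/100000 + 53500×618.45/100000 + 72300×747.95/100000
= 20.77 + 23.90 + 60.63 + 158.17 + 330.87 + 540.77 = 1135.11.

1135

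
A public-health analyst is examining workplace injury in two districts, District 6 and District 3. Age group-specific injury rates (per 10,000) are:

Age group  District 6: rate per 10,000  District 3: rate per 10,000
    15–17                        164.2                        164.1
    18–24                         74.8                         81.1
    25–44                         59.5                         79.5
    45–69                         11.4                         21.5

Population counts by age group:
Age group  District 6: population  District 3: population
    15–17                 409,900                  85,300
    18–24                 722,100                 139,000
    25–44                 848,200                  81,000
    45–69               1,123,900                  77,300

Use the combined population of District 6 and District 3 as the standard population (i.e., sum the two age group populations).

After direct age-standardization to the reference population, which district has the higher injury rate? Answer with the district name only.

District 3

Combined standard total = 3,486,700; weights = 0.1420, 0.2470, 0.2665, 0.3445.
District 6: 0.1420×164.2 + 0.2470×74.8 + 0.2665×59.5 + 0.3445×11.4 = 61.5778 per 10,000.
District 3: 0.1420×164.1 + 0.2470×81.1 + 0.2665×79.5 + 0.3445×21.5 = 71.9290 per 10,000.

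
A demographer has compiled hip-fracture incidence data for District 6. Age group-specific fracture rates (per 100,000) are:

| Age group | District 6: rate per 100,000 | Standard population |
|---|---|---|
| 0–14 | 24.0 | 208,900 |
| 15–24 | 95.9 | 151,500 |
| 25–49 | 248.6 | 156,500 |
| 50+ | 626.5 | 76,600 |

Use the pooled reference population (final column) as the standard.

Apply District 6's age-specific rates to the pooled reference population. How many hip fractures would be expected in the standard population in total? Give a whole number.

1064

Expected hip fractures = Σ (standard pop × age-specific rate ÷ 100,000)
= 208,900×24.0/100,000 + 151,500×95.9/100,000 + 156,500×248.6/100,000 + 76,600×626.5/100,000
= 50.14 + 145.29 + 389.06 + 479.90 = 1064.38.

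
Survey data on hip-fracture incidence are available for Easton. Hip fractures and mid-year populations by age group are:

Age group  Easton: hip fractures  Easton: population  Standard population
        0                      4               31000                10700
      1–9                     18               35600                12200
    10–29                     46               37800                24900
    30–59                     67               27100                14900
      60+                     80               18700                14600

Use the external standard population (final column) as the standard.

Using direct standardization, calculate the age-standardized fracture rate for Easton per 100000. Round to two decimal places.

177.42

Age-specific rates per 100000 for Easton: 12.90, 50.56, 121.69, 247.23, 427.81.
Standard total = 77300; weights = 0.1384, 0.1578, 0.3221, 0.1928, 0.1889.
Standardized rate: 0.1384×12.90 + 0.1578×50.56 + 0.3221×121.69 + 0.1928×247.23 + 0.1889×427.81 = 177.4234 per 100000.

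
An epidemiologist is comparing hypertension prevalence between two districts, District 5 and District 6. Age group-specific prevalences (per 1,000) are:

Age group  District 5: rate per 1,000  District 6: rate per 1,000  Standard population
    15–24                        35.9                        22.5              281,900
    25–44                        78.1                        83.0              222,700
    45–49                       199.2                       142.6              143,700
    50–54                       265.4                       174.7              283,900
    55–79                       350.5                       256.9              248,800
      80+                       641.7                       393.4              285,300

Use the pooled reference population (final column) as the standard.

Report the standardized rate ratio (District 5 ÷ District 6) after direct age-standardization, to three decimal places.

Standard total = 1,466,300; weights = 0.1923, 0.1519, 0.0980, 0.1936, 0.1697, 0.1946.
District 5: 0.1923×35.9 + 0.1519×78.1 + 0.0980×199.2 + 0.1936×265.4 + 0.1697×350.5 + 0.1946×641.7 = 274.0003 per 1,000.
District 6: 0.1923×22.5 + 0.1519×83.0 + 0.0980×142.6 + 0.1936×174.7 + 0.1697×256.9 + 0.1946×393.4 = 184.8664 per 1,000.
Ratio = 274.0003 ÷ 184.8664 = 1.48215.

1.482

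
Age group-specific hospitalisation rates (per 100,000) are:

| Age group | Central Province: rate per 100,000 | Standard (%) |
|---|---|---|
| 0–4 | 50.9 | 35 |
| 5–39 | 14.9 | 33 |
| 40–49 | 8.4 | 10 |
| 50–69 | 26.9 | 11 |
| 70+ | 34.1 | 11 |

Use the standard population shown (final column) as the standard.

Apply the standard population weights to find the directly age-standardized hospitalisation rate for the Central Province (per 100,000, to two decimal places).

Standard weights: 0.35, 0.33, 0.10, 0.11, 0.11.
Standardized rate: 0.3500×50.9 + 0.3300×14.9 + 0.1000×8.4 + 0.1100×26.9 + 0.1100×34.1 = 30.2820 per 100,000.

30.28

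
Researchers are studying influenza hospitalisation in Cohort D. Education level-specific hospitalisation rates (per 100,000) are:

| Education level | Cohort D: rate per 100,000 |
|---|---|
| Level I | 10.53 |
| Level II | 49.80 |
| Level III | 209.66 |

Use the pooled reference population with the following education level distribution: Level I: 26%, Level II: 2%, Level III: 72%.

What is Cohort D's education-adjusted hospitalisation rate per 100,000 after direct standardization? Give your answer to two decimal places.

154.69

Standard weights: 0.26, 0.02, 0.72.
Standardized rate: 0.2600×10.53 + 0.0200×49.80 + 0.7200×209.66 = 154.6890 per 100,000.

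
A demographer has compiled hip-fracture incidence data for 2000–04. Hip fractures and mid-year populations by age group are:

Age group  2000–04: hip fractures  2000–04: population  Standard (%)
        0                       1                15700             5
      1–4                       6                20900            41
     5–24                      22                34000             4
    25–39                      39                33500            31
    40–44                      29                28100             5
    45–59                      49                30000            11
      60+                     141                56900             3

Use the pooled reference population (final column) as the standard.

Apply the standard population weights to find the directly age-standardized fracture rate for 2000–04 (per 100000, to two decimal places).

81.33

Age-specific rates per 100000 for 2000–04: 6.37, 28.71, 64.71, 116.42, 103.20, 163.33, 247.80.
Standard weights: 0.05, 0.41, 0.04, 0.31, 0.05, 0.11, 0.03.
Standardized rate: 0.0500×6.37 + 0.4100×28.71 + 0.0400×64.71 + 0.3100×116.42 + 0.0500×103.20 + 0.1100×163.33 + 0.0300×247.80 = 81.3275 per 100000.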